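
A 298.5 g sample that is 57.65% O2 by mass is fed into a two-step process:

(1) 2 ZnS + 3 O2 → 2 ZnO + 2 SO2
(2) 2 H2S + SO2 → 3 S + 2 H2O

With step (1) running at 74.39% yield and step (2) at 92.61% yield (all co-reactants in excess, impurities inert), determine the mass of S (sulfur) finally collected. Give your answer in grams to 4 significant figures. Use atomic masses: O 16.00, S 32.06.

Pure O2 = 298.5 × 0.5765 = 172.09 g.
M(O2) = 2(16.00) = 32.00 g/mol.
M(S) = 32.06 g/mol.
n(O2) = 172.09 / 32.00 = 5.3777 mol.
Step 1 (O2:SO2 = 3:2): theoretical n(SO2) = 3.5851 mol; at 74.39% yield, n(SO2) = 2.6670 mol.
Step 2 (SO2:S = 1:3): theoretical n(S) = 8.0009 mol, so theoretical mass = 8.0009 × 32.06 = 256.51 g.
At 92.61% yield, actual mass of S = 256.51 × 0.9261 = 237.55 g.

237.6 g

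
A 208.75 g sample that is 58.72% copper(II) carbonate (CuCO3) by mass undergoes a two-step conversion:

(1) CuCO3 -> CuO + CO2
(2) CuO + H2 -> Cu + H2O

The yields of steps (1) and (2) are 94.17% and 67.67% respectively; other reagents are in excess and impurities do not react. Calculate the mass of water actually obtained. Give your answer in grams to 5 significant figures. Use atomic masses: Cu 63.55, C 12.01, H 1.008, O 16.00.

11.389 g

Pure CuCO3 = 208.75 × 0.5872 = 122.578 g.
M(CuCO3) = 63.55 + 12.01 + 3(16.00) = 123.56 g/mol.
M(H2O) = 2(1.008) + 16.00 = 18.016 g/mol.
n(CuCO3) = 122.578 / 123.56 = 0.992052 mol.
Step 1 (CuCO3:CuO = 1:1): theoretical n(CuO) = 0.992052 mol; at 94.17% yield, n(CuO) = 0.934216 mol.
Step 2 (CuO:H2O = 1:1): theoretical n(H2O) = 0.934216 mol, so theoretical mass = 0.934216 × 18.016 = 16.8308 g.
At 67.67% yield, actual mass of H2O = 16.8308 × 0.6767 = 11.3894 g.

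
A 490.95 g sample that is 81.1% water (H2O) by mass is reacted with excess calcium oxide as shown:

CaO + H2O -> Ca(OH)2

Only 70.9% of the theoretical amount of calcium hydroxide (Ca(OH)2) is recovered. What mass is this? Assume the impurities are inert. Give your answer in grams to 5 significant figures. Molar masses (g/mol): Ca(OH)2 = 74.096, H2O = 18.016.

1161.0 g

Pure H2O available = 490.95 g × 0.811 = 398.160 g.
n(H2O) = 398.160 g / 18.016 g/mol = 22.1004 mol.
From the equation the H2O:Ca(OH)2 mole ratio is 1:1, so n(Ca(OH)2) = 22.1004 × 1/1 = 22.1004 mol.
Mass of Ca(OH)2 = 22.1004 mol × 74.096 g/mol = 1637.55 g.
Actual mass collected = 1637.55 g × 0.709 = 1161.02 g.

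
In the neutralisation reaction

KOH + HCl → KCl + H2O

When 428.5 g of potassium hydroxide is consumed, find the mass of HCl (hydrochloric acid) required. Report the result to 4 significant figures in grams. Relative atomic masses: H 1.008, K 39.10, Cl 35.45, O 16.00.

278.4 g

M(KOH) = 39.10 + 16.00 + 1.008 = 56.108 g/mol.
M(HCl) = 1.008 + 35.45 = 36.458 g/mol.
n(KOH) = 428.50 g / 56.108 g/mol = 7.6371 mol.
From the equation the KOH:HCl mole ratio is 1:1, so n(HCl) = 7.6371 × 1/1 = 7.6371 mol.
Mass of HCl = 7.6371 mol × 36.458 g/mol = 278.43 g.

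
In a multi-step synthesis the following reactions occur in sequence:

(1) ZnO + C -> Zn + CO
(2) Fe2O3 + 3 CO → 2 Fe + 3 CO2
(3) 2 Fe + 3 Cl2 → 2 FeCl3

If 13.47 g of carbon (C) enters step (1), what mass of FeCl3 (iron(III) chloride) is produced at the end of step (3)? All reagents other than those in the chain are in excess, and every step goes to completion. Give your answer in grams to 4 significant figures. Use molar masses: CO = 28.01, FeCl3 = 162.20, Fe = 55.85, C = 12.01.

n(C) = 13.47 / 12.01 = 1.1216 mol.
Reaction (1): C→CO ratio 1:1 ⇒ n(CO) = 1.1216 mol.
Reaction (2): CO→Fe ratio 3:2 ⇒ n(Fe) = 0.74771 mol.
Reaction (3): Fe→FeCl3 ratio 2:2 ⇒ n(FeCl3) = 0.74771 mol.
Mass of FeCl3 = 0.74771 × 162.20 = 121.28 g.

121.3 g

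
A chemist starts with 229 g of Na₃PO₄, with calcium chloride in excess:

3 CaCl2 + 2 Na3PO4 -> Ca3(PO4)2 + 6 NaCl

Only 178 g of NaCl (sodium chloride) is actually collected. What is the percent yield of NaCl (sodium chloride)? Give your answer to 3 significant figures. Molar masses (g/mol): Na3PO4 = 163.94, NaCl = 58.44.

72.7 %

n(Na3PO4) = 229.0 g / 163.94 g/mol = 1.397 mol.
From the equation the Na3PO4:NaCl mole ratio is 2:6, so n(NaCl) = 1.397 × 6/2 = 4.191 mol.
Mass of NaCl = 4.191 mol × 58.44 g/mol = 244.9 g.
This is the theoretical yield. Percent yield = 178 g / 244.9 g × 100% = 72.68%.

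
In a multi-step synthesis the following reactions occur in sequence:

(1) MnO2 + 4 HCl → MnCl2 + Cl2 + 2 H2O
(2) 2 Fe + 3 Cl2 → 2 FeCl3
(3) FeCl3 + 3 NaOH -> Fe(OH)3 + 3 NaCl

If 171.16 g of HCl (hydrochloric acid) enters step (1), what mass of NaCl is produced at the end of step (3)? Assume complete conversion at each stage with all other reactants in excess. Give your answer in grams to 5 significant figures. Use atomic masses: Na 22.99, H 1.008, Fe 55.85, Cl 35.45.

M(HCl) = 1.008 + 35.45 = 36.458 g/mol.
M(NaCl) = 22.99 + 35.45 = 58.44 g/mol.
n(HCl) = 171.16 / 36.458 = 4.69472 mol.
Reaction (1): HCl→Cl2 ratio 4:1 ⇒ n(Cl2) = 1.17368 mol.
Reaction (2): Cl2→FeCl3 ratio 3:2 ⇒ n(FeCl3) = 0.782453 mol.
Reaction (3): FeCl3→NaCl ratio 1:3 ⇒ n(NaCl) = 2.34736 mol.
Mass of NaCl = 2.34736 × 58.44 = 137.180 g.

137.18 g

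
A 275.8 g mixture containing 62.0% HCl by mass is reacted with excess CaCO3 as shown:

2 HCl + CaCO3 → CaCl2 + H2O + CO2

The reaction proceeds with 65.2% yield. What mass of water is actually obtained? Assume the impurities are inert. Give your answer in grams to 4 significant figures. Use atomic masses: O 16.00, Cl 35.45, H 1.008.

Pure HCl available = 275.8 g × 0.620 = 171.00 g.
M(HCl) = 1.008 + 35.45 = 36.458 g/mol.
M(H2O) = 2(1.008) + 16.00 = 18.016 g/mol.
n(HCl) = 171.00 g / 36.458 g/mol = 4.6902 mol.
From the equation the HCl:H2O mole ratio is 2:1, so n(H2O) = 4.6902 × 1/2 = 2.3451 mol.
Mass of H2O = 2.3451 mol × 18.016 g/mol = 42.249 g.
Actual mass collected = 42.249 g × 0.652 = 27.547 g.

27.55 g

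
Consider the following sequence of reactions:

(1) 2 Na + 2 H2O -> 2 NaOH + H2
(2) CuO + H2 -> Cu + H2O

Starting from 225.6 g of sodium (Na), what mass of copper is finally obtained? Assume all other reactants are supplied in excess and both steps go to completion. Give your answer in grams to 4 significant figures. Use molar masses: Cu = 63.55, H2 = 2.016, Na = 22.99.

311.8 g

n(Na) = 225.60 / 22.99 = 9.8130 mol.
Step 1 gives a 2:1 ratio of Na to H2, so n(H2) = 4.9065 mol.
In step 2 the H2:Cu ratio is 1:1, so n(Cu) = 4.9065 mol.
Mass of Cu = 4.9065 × 63.55 = 311.81 g.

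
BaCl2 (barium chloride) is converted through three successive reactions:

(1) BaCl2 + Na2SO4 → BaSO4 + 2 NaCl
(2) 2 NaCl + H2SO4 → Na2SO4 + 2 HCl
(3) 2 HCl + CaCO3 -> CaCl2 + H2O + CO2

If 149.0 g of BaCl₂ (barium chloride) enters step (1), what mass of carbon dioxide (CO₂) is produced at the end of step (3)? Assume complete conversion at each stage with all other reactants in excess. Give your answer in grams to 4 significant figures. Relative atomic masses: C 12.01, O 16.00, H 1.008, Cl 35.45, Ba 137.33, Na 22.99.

31.49 g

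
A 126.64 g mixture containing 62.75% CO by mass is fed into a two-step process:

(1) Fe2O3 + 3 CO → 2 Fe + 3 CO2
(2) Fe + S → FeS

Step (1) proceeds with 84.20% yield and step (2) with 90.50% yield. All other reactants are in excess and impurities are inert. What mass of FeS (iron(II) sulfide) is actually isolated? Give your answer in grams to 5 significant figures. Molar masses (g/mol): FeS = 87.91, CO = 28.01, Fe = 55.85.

Pure CO = 126.64 × 0.6275 = 79.4666 g.
n(CO) = 79.4666 / 28.01 = 2.83708 mol.
Step 1 (CO:Fe = 3:2): theoretical n(Fe) = 1.89139 mol; at 84.20% yield, n(Fe) = 1.59255 mol.
Step 2 (Fe:FeS = 1:1): theoretical n(FeS) = 1.59255 mol, so theoretical mass = 1.59255 × 87.91 = 140.001 g.
At 90.50% yield, actual mass of FeS = 140.001 × 0.9050 = 126.701 g.

126.70 g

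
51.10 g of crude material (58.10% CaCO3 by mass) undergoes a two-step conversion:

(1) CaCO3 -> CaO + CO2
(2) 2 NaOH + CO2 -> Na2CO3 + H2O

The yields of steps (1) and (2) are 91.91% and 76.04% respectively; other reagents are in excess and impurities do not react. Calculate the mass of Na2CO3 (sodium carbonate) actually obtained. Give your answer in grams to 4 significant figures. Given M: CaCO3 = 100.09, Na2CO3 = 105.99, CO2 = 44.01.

21.97 g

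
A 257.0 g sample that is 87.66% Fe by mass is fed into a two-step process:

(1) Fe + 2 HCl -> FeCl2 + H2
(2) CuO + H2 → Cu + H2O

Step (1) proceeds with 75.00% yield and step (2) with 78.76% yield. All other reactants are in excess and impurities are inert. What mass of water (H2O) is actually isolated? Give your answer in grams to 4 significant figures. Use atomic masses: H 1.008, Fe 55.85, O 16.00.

Pure Fe = 257.0 × 0.8766 = 225.29 g.
M(Fe) = 55.85 g/mol.
M(H2O) = 2(1.008) + 16.00 = 18.016 g/mol.
n(Fe) = 225.29 / 55.85 = 4.0338 mol.
Step 1 (Fe:H2 = 1:1): theoretical n(H2) = 4.0338 mol; at 75.00% yield, n(H2) = 3.0253 mol.
Step 2 (H2:H2O = 1:1): theoretical n(H2O) = 3.0253 mol, so theoretical mass = 3.0253 × 18.016 = 54.504 g.
At 78.76% yield, actual mass of H2O = 54.504 × 0.7876 = 42.928 g.

42.93 g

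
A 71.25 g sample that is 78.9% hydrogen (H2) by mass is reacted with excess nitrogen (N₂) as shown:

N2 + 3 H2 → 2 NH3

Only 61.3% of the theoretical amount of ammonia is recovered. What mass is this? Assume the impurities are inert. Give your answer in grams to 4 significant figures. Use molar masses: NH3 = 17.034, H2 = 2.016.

Pure H2 available = 71.25 g × 0.789 = 56.216 g.
n(H2) = 56.216 g / 2.016 g/mol = 27.885 mol.
From the equation the H2:NH3 mole ratio is 3:2, so n(NH3) = 27.885 × 2/3 = 18.590 mol.
Mass of NH3 = 18.590 mol × 17.034 g/mol = 316.66 g.
Actual mass collected = 316.66 g × 0.613 = 194.11 g.

194.1 g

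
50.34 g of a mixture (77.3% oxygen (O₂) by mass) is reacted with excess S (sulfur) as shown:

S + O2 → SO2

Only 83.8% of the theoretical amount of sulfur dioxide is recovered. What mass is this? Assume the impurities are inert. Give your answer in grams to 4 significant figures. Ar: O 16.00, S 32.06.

Pure O2 available = 50.34 g × 0.773 = 38.913 g.
M(O2) = 2(16.00) = 32.00 g/mol.
M(SO2) = 32.06 + 2(16.00) = 64.06 g/mol.
n(O2) = 38.913 g / 32.00 g/mol = 1.2160 mol.
From the equation the O2:SO2 mole ratio is 1:1, so n(SO2) = 1.2160 × 1/1 = 1.2160 mol.
Mass of SO2 = 1.2160 mol × 64.06 g/mol = 77.899 g.
Actual mass collected = 77.899 g × 0.838 = 65.279 g.

65.28 g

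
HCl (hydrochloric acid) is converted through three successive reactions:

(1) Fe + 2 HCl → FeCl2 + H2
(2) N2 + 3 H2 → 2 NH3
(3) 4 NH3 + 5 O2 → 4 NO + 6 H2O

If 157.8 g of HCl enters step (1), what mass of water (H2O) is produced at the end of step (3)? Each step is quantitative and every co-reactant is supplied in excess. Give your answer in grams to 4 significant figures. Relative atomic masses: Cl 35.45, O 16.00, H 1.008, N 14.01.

38.99 g

M(HCl) = 1.008 + 35.45 = 36.458 g/mol.
M(H2O) = 2(1.008) + 16.00 = 18.016 g/mol.
n(HCl) = 157.8 / 36.458 = 4.3283 mol.
Reaction (1): HCl→H2 ratio 2:1 ⇒ n(H2) = 2.1641 mol.
Reaction (2): H2→NH3 ratio 3:2 ⇒ n(NH3) = 1.4428 mol.
Reaction (3): NH3→H2O ratio 4:6 ⇒ n(H2O) = 2.1641 mol.
Mass of H2O = 2.1641 × 18.016 = 38.989 g.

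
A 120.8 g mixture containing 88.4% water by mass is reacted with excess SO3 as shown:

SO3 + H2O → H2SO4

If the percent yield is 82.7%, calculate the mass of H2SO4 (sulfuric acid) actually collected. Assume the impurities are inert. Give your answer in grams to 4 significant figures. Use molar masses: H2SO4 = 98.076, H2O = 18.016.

Pure H2O available = 120.8 g × 0.884 = 106.79 g.
n(H2O) = 106.79 g / 18.016 g/mol = 5.9274 mol.
From the equation the H2O:H2SO4 mole ratio is 1:1, so n(H2SO4) = 5.9274 × 1/1 = 5.9274 mol.
Mass of H2SO4 = 5.9274 mol × 98.076 g/mol = 581.33 g.
Actual mass collected = 581.33 g × 0.827 = 480.76 g.

480.8 g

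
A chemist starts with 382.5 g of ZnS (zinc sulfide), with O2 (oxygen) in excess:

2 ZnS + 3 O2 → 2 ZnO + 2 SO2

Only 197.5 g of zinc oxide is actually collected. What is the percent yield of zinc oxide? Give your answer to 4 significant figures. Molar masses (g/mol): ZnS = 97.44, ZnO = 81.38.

n(ZnS) = 382.50 g / 97.44 g/mol = 3.9255 mol.
From the equation the ZnS:ZnO mole ratio is 2:2, so n(ZnO) = 3.9255 × 2/2 = 3.9255 mol.
Mass of ZnO = 3.9255 mol × 81.38 g/mol = 319.46 g.
This is the theoretical yield. Percent yield = 197.5 g / 319.46 g × 100% = 61.824%.

61.82 %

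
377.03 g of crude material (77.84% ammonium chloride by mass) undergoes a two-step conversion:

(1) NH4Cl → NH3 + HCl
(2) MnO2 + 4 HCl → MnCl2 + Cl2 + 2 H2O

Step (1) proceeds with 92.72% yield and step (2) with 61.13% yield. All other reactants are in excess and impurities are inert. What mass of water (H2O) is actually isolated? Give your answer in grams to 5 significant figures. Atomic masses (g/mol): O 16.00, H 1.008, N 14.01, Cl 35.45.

Pure NH4Cl = 377.03 × 0.7784 = 293.480 g.
M(NH4Cl) = 14.01 + 4(1.008) + 35.45 = 53.492 g/mol.
M(H2O) = 2(1.008) + 16.00 = 18.016 g/mol.
n(NH4Cl) = 293.480 / 53.492 = 5.48643 mol.
Step 1 (NH4Cl:HCl = 1:1): theoretical n(HCl) = 5.48643 mol; at 92.72% yield, n(HCl) = 5.08702 mol.
Step 2 (HCl:H2O = 4:2): theoretical n(H2O) = 2.54351 mol, so theoretical mass = 2.54351 × 18.016 = 45.8239 g.
At 61.13% yield, actual mass of H2O = 45.8239 × 0.6113 = 28.0121 g.

28.012 g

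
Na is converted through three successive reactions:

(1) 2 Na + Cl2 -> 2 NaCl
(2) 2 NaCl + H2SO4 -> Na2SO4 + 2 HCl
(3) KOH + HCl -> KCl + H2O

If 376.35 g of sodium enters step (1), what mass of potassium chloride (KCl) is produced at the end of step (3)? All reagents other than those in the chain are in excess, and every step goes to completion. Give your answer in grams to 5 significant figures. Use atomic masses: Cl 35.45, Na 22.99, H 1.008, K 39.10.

1220.4 g

M(Na) = 22.99 g/mol.
M(KCl) = 39.10 + 35.45 = 74.55 g/mol.
n(Na) = 376.35 / 22.99 = 16.3702 mol.
Reaction (1): Na→NaCl ratio 2:2 ⇒ n(NaCl) = 16.3702 mol.
Reaction (2): NaCl→HCl ratio 2:2 ⇒ n(HCl) = 16.3702 mol.
Reaction (3): HCl→KCl ratio 1:1 ⇒ n(KCl) = 16.3702 mol.
Mass of KCl = 16.3702 × 74.55 = 1220.40 g.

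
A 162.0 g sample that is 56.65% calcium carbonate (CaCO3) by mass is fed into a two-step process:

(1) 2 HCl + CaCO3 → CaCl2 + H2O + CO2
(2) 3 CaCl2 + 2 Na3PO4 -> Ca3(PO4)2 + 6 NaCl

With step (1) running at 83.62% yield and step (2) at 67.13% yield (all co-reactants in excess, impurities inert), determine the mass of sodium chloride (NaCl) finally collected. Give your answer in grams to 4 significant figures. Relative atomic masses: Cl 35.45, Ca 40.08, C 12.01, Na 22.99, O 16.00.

60.16 g

Pure CaCO3 = 162.0 × 0.5665 = 91.773 g.
M(CaCO3) = 40.08 + 12.01 + 3(16.00) = 100.09 g/mol.
M(NaCl) = 22.99 + 35.45 = 58.44 g/mol.
n(CaCO3) = 91.773 / 100.09 = 0.91690 mol.
Step 1 (CaCO3:CaCl2 = 1:1): theoretical n(CaCl2) = 0.91690 mol; at 83.62% yield, n(CaCl2) = 0.76672 mol.
Step 2 (CaCl2:NaCl = 3:6): theoretical n(NaCl) = 1.5334 mol, so theoretical mass = 1.5334 × 58.44 = 89.614 g.
At 67.13% yield, actual mass of NaCl = 89.614 × 0.6713 = 60.158 g.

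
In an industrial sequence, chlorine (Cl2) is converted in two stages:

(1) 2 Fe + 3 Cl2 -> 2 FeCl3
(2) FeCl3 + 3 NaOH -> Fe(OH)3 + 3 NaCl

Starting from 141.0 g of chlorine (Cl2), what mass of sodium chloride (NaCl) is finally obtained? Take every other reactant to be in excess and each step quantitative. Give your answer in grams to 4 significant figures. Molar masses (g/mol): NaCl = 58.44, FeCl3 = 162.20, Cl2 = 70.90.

232.4 g

n(Cl2) = 141.00 / 70.90 = 1.9887 mol.
Step 1 gives a 3:2 ratio of Cl2 to FeCl3, so n(FeCl3) = 1.3258 mol.
In step 2 the FeCl3:NaCl ratio is 1:3, so n(NaCl) = 3.9774 mol.
Mass of NaCl = 3.9774 × 58.44 = 232.44 g.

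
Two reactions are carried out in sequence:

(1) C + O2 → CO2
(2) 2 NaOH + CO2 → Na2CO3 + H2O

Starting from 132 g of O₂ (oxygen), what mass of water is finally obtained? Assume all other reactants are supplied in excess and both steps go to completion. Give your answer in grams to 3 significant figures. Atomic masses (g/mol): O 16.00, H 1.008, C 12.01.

74.3 g

M(O2) = 2(16.00) = 32.00 g/mol.
M(H2O) = 2(1.008) + 16.00 = 18.016 g/mol.
n(O2) = 132.0 / 32.00 = 4.125 mol.
Step 1 gives a 1:1 ratio of O2 to CO2, so n(CO2) = 4.125 mol.
In step 2 the CO2:H2O ratio is 1:1, so n(H2O) = 4.125 mol.
Mass of H2O = 4.125 × 18.016 = 74.32 g.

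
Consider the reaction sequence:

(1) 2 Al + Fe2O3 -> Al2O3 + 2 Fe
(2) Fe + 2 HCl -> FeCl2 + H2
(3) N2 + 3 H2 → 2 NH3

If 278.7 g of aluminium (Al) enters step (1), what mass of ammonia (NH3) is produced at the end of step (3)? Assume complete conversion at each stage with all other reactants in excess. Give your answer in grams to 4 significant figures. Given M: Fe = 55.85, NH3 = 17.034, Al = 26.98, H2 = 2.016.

117.3 g

n(Al) = 278.7 / 26.98 = 10.330 mol.
Reaction (1): Al→Fe ratio 2:2 ⇒ n(Fe) = 10.330 mol.
Reaction (2): Fe→H2 ratio 1:1 ⇒ n(H2) = 10.330 mol.
Reaction (3): H2→NH3 ratio 3:2 ⇒ n(NH3) = 6.8866 mol.
Mass of NH3 = 6.8866 × 17.034 = 117.31 g.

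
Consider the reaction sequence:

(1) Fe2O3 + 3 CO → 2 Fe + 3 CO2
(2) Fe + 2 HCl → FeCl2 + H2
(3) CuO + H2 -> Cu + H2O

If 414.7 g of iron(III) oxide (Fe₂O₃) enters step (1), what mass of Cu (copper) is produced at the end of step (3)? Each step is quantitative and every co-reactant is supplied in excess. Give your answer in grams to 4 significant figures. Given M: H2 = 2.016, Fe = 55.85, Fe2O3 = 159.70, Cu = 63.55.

330.0 g

n(Fe2O3) = 414.7 / 159.70 = 2.5967 mol.
Reaction (1): Fe2O3→Fe ratio 1:2 ⇒ n(Fe) = 5.1935 mol.
Reaction (2): Fe→H2 ratio 1:1 ⇒ n(H2) = 5.1935 mol.
Reaction (3): H2→Cu ratio 1:1 ⇒ n(Cu) = 5.1935 mol.
Mass of Cu = 5.1935 × 63.55 = 330.05 g.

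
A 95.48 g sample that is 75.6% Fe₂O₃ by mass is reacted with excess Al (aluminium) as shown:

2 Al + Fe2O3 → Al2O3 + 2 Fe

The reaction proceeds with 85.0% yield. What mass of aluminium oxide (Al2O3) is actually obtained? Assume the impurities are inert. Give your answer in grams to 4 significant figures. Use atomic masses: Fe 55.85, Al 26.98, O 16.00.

Pure Fe2O3 available = 95.48 g × 0.756 = 72.183 g.
M(Fe2O3) = 2(55.85) + 3(16.00) = 159.70 g/mol.
M(Al2O3) = 2(26.98) + 3(16.00) = 101.96 g/mol.
n(Fe2O3) = 72.183 g / 159.70 g/mol = 0.45199 mol.
From the equation the Fe2O3:Al2O3 mole ratio is 1:1, so n(Al2O3) = 0.45199 × 1/1 = 0.45199 mol.
Mass of Al2O3 = 0.45199 mol × 101.96 g/mol = 46.085 g.
Actual mass collected = 46.085 g × 0.850 = 39.172 g.

39.17 g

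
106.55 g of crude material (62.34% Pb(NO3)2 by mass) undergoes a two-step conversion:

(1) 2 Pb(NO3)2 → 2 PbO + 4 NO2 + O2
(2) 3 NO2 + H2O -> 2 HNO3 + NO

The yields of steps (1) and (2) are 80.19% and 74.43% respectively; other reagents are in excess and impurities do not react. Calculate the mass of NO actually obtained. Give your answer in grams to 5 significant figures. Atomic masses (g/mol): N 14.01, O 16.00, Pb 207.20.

Pure Pb(NO3)2 = 106.55 × 0.6234 = 66.4233 g.
M(Pb(NO3)2) = 207.20 + 2(14.01) + 6(16.00) = 331.22 g/mol.
M(NO) = 14.01 + 16.00 = 30.01 g/mol.
n(Pb(NO3)2) = 66.4233 / 331.22 = 0.200541 mol.
Step 1 (Pb(NO3)2:NO2 = 2:4): theoretical n(NO2) = 0.401082 mol; at 80.19% yield, n(NO2) = 0.321628 mol.
Step 2 (NO2:NO = 3:1): theoretical n(NO) = 0.107209 mol, so theoretical mass = 0.107209 × 30.01 = 3.21735 g.
At 74.43% yield, actual mass of NO = 3.21735 × 0.7443 = 2.39468 g.

2.3947 g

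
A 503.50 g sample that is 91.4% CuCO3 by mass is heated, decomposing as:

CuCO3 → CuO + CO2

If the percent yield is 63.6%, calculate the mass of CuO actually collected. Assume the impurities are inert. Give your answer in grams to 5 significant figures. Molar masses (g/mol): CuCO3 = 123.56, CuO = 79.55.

Pure CuCO3 available = 503.50 g × 0.914 = 460.199 g.
n(CuCO3) = 460.199 g / 123.56 g/mol = 3.72450 mol.
From the equation the CuCO3:CuO mole ratio is 1:1, so n(CuO) = 3.72450 × 1/1 = 3.72450 mol.
Mass of CuO = 3.72450 mol × 79.55 g/mol = 296.284 g.
Actual mass collected = 296.284 g × 0.636 = 188.437 g.

188.44 g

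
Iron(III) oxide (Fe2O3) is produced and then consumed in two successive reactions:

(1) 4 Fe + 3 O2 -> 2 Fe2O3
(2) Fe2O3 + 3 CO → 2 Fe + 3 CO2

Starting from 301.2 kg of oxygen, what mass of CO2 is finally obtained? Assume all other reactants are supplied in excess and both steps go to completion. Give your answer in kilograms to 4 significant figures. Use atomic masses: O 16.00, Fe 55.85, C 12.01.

828.5 kg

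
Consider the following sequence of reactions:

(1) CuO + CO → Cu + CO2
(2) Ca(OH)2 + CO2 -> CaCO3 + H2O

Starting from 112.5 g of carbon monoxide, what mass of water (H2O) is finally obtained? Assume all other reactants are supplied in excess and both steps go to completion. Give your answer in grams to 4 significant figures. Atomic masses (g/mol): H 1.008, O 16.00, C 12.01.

M(CO) = 12.01 + 16.00 = 28.01 g/mol.
M(H2O) = 2(1.008) + 16.00 = 18.016 g/mol.
n(CO) = 112.50 / 28.01 = 4.0164 mol.
Step 1 gives a 1:1 ratio of CO to CO2, so n(CO2) = 4.0164 mol.
In step 2 the CO2:H2O ratio is 1:1, so n(H2O) = 4.0164 mol.
Mass of H2O = 4.0164 × 18.016 = 72.360 g.

72.36 g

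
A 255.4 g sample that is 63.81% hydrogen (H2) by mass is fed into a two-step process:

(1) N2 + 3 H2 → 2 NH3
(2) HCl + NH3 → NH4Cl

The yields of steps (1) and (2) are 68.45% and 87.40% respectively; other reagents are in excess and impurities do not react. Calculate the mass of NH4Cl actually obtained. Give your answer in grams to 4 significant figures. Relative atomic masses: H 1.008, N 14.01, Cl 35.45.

Pure H2 = 255.4 × 0.6381 = 162.97 g.
M(H2) = 2(1.008) = 2.016 g/mol.
M(NH4Cl) = 14.01 + 4(1.008) + 35.45 = 53.492 g/mol.
n(H2) = 162.97 / 2.016 = 80.839 mol.
Step 1 (H2:NH3 = 3:2): theoretical n(NH3) = 53.892 mol; at 68.45% yield, n(NH3) = 36.889 mol.
Step 2 (NH3:NH4Cl = 1:1): theoretical n(NH4Cl) = 36.889 mol, so theoretical mass = 36.889 × 53.492 = 1973.3 g.
At 87.40% yield, actual mass of NH4Cl = 1973.3 × 0.8740 = 1724.7 g.

1725 g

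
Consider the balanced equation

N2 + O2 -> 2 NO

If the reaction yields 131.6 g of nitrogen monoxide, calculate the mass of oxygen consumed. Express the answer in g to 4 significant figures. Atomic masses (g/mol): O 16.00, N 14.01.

M(NO) = 14.01 + 16.00 = 30.01 g/mol.
M(O2) = 2(16.00) = 32.00 g/mol.
n(NO) = 131.60 g / 30.01 g/mol = 4.3852 mol.
From the equation the NO:O2 mole ratio is 2:1, so n(O2) = 4.3852 × 1/2 = 2.1926 mol.
Mass of O2 = 2.1926 mol × 32.00 g/mol = 70.163 g.

70.16 g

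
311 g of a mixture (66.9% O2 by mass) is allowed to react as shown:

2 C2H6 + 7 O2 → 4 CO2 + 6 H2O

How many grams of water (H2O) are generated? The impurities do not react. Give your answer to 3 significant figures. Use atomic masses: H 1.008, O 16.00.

Mass of pure O2 = 311 g × 0.669 = 208.1 g.
M(O2) = 2(16.00) = 32.00 g/mol.
M(H2O) = 2(1.008) + 16.00 = 18.016 g/mol.
n(O2) = 208.1 g / 32.00 g/mol = 6.502 mol.
From the equation the O2:H2O mole ratio is 7:6, so n(H2O) = 6.502 × 6/7 = 5.573 mol.
Mass of H2O = 5.573 mol × 18.016 g/mol = 100.4 g.

100 g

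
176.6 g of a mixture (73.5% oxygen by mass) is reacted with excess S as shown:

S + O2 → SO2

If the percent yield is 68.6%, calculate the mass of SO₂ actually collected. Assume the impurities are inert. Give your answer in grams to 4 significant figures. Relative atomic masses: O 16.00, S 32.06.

178.3 g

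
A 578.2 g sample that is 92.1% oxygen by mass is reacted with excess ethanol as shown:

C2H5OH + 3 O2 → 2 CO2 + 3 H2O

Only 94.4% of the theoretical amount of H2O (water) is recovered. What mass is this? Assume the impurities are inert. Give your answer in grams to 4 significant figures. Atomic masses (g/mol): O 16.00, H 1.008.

283.0 g

Pure O2 available = 578.2 g × 0.921 = 532.52 g.
M(O2) = 2(16.00) = 32.00 g/mol.
M(H2O) = 2(1.008) + 16.00 = 18.016 g/mol.
n(O2) = 532.52 g / 32.00 g/mol = 16.641 mol.
From the equation the O2:H2O mole ratio is 3:3, so n(H2O) = 16.641 × 3/3 = 16.641 mol.
Mass of H2O = 16.641 mol × 18.016 g/mol = 299.81 g.
Actual mass collected = 299.81 g × 0.944 = 283.02 g.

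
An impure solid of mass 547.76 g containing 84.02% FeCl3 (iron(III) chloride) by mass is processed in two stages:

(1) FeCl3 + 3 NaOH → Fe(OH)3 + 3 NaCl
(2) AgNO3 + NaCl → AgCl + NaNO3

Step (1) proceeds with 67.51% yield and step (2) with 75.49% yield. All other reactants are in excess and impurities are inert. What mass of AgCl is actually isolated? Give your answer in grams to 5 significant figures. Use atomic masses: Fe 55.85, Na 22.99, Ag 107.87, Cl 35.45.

Pure FeCl3 = 547.76 × 0.8402 = 460.228 g.
M(FeCl3) = 55.85 + 3(35.45) = 162.20 g/mol.
M(AgCl) = 107.87 + 35.45 = 143.32 g/mol.
n(FeCl3) = 460.228 / 162.20 = 2.83741 mol.
Step 1 (FeCl3:NaCl = 1:3): theoretical n(NaCl) = 8.51223 mol; at 67.51% yield, n(NaCl) = 5.74661 mol.
Step 2 (NaCl:AgCl = 1:1): theoretical n(AgCl) = 5.74661 mol, so theoretical mass = 5.74661 × 143.32 = 823.604 g.
At 75.49% yield, actual mass of AgCl = 823.604 × 0.7549 = 621.738 g.

621.74 g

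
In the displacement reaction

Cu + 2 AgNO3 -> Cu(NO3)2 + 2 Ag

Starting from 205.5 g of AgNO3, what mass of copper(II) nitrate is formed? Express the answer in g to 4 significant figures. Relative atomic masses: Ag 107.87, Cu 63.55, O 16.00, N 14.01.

113.4 g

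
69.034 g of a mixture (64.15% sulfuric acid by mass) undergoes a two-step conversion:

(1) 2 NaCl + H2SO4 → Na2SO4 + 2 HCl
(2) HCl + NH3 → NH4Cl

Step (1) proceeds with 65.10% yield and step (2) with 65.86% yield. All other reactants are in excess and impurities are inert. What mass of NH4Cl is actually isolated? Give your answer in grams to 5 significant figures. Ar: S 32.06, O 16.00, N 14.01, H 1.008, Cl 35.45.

Pure H2SO4 = 69.034 × 0.6415 = 44.2853 g.
M(H2SO4) = 2(1.008) + 32.06 + 4(16.00) = 98.076 g/mol.
M(NH4Cl) = 14.01 + 4(1.008) + 35.45 = 53.492 g/mol.
n(H2SO4) = 44.2853 / 98.076 = 0.451541 mol.
Step 1 (H2SO4:HCl = 1:2): theoretical n(HCl) = 0.903082 mol; at 65.10% yield, n(HCl) = 0.587906 mol.
Step 2 (HCl:NH4Cl = 1:1): theoretical n(NH4Cl) = 0.587906 mol, so theoretical mass = 0.587906 × 53.492 = 31.4483 g.
At 65.86% yield, actual mass of NH4Cl = 31.4483 × 0.6586 = 20.7118 g.

20.712 g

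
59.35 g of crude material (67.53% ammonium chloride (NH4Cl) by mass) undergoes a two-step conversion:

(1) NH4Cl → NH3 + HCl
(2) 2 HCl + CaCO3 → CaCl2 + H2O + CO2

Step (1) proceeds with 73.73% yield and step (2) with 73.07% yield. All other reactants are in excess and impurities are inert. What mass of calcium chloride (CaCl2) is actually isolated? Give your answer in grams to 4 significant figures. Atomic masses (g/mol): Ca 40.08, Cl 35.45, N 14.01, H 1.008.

22.40 g

Pure NH4Cl = 59.35 × 0.6753 = 40.079 g.
M(NH4Cl) = 14.01 + 4(1.008) + 35.45 = 53.492 g/mol.
M(CaCl2) = 40.08 + 2(35.45) = 110.98 g/mol.
n(NH4Cl) = 40.079 / 53.492 = 0.74925 mol.
Step 1 (NH4Cl:HCl = 1:1): theoretical n(HCl) = 0.74925 mol; at 73.73% yield, n(HCl) = 0.55242 mol.
Step 2 (HCl:CaCl2 = 2:1): theoretical n(CaCl2) = 0.27621 mol, so theoretical mass = 0.27621 × 110.98 = 30.654 g.
At 73.07% yield, actual mass of CaCl2 = 30.654 × 0.7307 = 22.399 g.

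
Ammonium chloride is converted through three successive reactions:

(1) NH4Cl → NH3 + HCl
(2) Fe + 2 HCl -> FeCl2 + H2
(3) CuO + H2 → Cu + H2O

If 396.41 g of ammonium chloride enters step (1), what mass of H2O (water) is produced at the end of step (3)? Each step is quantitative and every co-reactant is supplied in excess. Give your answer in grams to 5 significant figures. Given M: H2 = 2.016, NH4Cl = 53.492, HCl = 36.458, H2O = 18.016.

n(NH4Cl) = 396.41 / 53.492 = 7.41064 mol.
Reaction (1): NH4Cl→HCl ratio 1:1 ⇒ n(HCl) = 7.41064 mol.
Reaction (2): HCl→H2 ratio 2:1 ⇒ n(H2) = 3.70532 mol.
Reaction (3): H2→H2O ratio 1:1 ⇒ n(H2O) = 3.70532 mol.
Mass of H2O = 3.70532 × 18.016 = 66.7551 g.

66.755 g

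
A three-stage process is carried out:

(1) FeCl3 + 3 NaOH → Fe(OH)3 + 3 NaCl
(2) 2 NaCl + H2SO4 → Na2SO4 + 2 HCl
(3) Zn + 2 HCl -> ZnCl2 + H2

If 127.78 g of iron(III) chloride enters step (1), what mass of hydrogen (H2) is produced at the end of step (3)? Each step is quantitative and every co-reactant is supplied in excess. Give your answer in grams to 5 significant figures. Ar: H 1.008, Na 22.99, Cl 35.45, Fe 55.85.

M(FeCl3) = 55.85 + 3(35.45) = 162.20 g/mol.
M(H2) = 2(1.008) = 2.016 g/mol.
n(FeCl3) = 127.78 / 162.20 = 0.787793 mol.
Reaction (1): FeCl3→NaCl ratio 1:3 ⇒ n(NaCl) = 2.36338 mol.
Reaction (2): NaCl→HCl ratio 2:2 ⇒ n(HCl) = 2.36338 mol.
Reaction (3): HCl→H2 ratio 2:1 ⇒ n(H2) = 1.18169 mol.
Mass of H2 = 1.18169 × 2.016 = 2.38229 g.

2.3823 g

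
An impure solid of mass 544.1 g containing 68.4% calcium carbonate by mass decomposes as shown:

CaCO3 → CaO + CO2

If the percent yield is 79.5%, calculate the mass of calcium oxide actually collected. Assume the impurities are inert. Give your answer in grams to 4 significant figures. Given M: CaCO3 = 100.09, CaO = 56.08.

165.8 g

Pure CaCO3 available = 544.1 g × 0.684 = 372.16 g.
n(CaCO3) = 372.16 g / 100.09 g/mol = 3.7183 mol.
From the equation the CaCO3:CaO mole ratio is 1:1, so n(CaO) = 3.7183 × 1/1 = 3.7183 mol.
Mass of CaO = 3.7183 mol × 56.08 g/mol = 208.52 g.
Actual mass collected = 208.52 g × 0.795 = 165.78 g.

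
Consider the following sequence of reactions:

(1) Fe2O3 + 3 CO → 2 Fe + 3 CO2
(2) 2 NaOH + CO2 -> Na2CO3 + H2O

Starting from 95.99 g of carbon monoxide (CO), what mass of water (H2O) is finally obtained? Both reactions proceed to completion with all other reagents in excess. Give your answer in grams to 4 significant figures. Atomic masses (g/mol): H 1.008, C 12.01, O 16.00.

M(CO) = 12.01 + 16.00 = 28.01 g/mol.
M(H2O) = 2(1.008) + 16.00 = 18.016 g/mol.
n(CO) = 95.990 / 28.01 = 3.4270 mol.
Step 1 gives a 3:3 ratio of CO to CO2, so n(CO2) = 3.4270 mol.
In step 2 the CO2:H2O ratio is 1:1, so n(H2O) = 3.4270 mol.
Mass of H2O = 3.4270 × 18.016 = 61.741 g.

61.74 g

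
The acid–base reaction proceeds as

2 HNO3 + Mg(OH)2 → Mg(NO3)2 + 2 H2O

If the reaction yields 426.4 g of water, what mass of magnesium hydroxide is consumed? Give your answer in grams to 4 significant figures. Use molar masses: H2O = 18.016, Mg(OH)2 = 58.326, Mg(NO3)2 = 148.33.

690.2 g

n(H2O) = 426.40 g / 18.016 g/mol = 23.668 mol.
From the equation the H2O:Mg(OH)2 mole ratio is 2:1, so n(Mg(OH)2) = 23.668 × 1/2 = 11.834 mol.
Mass of Mg(OH)2 = 11.834 mol × 58.326 g/mol = 690.23 g.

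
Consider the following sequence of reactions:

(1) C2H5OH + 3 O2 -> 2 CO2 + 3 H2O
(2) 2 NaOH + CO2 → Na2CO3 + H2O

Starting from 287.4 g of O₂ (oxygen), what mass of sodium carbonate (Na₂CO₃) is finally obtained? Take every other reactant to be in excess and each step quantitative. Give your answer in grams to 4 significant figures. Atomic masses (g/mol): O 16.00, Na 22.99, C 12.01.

634.6 g

M(O2) = 2(16.00) = 32.00 g/mol.
M(Na2CO3) = 2(22.99) + 12.01 + 3(16.00) = 105.99 g/mol.
n(O2) = 287.40 / 32.00 = 8.9812 mol.
Step 1 gives a 3:2 ratio of O2 to CO2, so n(CO2) = 5.9875 mol.
In step 2 the CO2:Na2CO3 ratio is 1:1, so n(Na2CO3) = 5.9875 mol.
Mass of Na2CO3 = 5.9875 × 105.99 = 634.62 g.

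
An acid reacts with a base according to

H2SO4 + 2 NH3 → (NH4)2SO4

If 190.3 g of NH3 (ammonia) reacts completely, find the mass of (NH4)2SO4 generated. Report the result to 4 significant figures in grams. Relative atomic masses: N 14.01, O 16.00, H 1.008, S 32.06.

738.1 g

M(NH3) = 14.01 + 3(1.008) = 17.034 g/mol.
M((NH4)2SO4) = 2(14.01) + 8(1.008) + 32.06 + 4(16.00) = 132.144 g/mol.
n(NH3) = 190.30 g / 17.034 g/mol = 11.172 mol.
From the equation the NH3:(NH4)2SO4 mole ratio is 2:1, so n((NH4)2SO4) = 11.172 × 1/2 = 5.5859 mol.
Mass of (NH4)2SO4 = 5.5859 mol × 132.144 g/mol = 738.14 g.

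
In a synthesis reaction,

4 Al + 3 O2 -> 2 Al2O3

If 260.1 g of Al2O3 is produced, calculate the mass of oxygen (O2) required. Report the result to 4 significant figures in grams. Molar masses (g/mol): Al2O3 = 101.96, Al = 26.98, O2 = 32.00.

122.4 g

n(Al2O3) = 260.10 g / 101.96 g/mol = 2.5510 mol.
From the equation the Al2O3:O2 mole ratio is 2:3, so n(O2) = 2.5510 × 3/2 = 3.8265 mol.
Mass of O2 = 3.8265 mol × 32.00 g/mol = 122.45 g.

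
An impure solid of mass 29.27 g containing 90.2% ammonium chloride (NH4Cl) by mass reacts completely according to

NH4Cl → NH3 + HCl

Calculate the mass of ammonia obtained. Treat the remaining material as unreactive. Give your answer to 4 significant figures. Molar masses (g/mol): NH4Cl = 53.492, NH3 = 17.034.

Mass of pure NH4Cl = 29.27 g × 0.902 = 26.402 g.
n(NH4Cl) = 26.402 g / 53.492 g/mol = 0.49356 mol.
From the equation the NH4Cl:NH3 mole ratio is 1:1, so n(NH3) = 0.49356 × 1/1 = 0.49356 mol.
Mass of NH3 = 0.49356 mol × 17.034 g/mol = 8.4073 g.

8.407 g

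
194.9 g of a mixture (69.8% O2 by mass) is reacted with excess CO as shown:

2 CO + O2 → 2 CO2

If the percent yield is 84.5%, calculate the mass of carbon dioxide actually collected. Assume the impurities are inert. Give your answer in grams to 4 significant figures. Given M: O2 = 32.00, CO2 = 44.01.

Pure O2 available = 194.9 g × 0.698 = 136.04 g.
n(O2) = 136.04 g / 32.00 g/mol = 4.2513 mol.
From the equation the O2:CO2 mole ratio is 1:2, so n(CO2) = 4.2513 × 2/1 = 8.5025 mol.
Mass of CO2 = 8.5025 mol × 44.01 g/mol = 374.20 g.
Actual mass collected = 374.20 g × 0.845 = 316.20 g.

316.2 g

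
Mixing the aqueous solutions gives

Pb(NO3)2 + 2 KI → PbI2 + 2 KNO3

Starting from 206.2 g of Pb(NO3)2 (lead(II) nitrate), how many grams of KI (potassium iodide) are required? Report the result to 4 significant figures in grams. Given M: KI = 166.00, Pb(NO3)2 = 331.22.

206.7 g

n(Pb(NO3)2) = 206.20 g / 331.22 g/mol = 0.62255 mol.
From the equation the Pb(NO3)2:KI mole ratio is 1:2, so n(KI) = 0.62255 × 2/1 = 1.2451 mol.
Mass of KI = 1.2451 mol × 166.00 g/mol = 206.69 g.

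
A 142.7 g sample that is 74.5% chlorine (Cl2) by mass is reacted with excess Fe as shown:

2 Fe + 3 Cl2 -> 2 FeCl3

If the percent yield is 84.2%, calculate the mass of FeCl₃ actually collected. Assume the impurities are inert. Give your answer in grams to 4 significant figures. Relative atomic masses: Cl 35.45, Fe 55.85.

136.5 g

Pure Cl2 available = 142.7 g × 0.745 = 106.31 g.
M(Cl2) = 2(35.45) = 70.90 g/mol.
M(FeCl3) = 55.85 + 3(35.45) = 162.20 g/mol.
n(Cl2) = 106.31 g / 70.90 g/mol = 1.4995 mol.
From the equation the Cl2:FeCl3 mole ratio is 3:2, so n(FeCl3) = 1.4995 × 2/3 = 0.99964 mol.
Mass of FeCl3 = 0.99964 mol × 162.20 g/mol = 162.14 g.
Actual mass collected = 162.14 g × 0.842 = 136.52 g.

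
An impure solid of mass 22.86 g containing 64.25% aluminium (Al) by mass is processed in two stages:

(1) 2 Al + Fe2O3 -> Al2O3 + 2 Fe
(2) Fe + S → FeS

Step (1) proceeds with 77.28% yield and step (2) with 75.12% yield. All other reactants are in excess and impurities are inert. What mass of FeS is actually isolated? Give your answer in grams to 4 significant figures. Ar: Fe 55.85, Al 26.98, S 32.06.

Pure Al = 22.86 × 0.6425 = 14.688 g.
M(Al) = 26.98 g/mol.
M(FeS) = 55.85 + 32.06 = 87.91 g/mol.
n(Al) = 14.688 / 26.98 = 0.54439 mol.
Step 1 (Al:Fe = 2:2): theoretical n(Fe) = 0.54439 mol; at 77.28% yield, n(Fe) = 0.42070 mol.
Step 2 (Fe:FeS = 1:1): theoretical n(FeS) = 0.42070 mol, so theoretical mass = 0.42070 × 87.91 = 36.984 g.
At 75.12% yield, actual mass of FeS = 36.984 × 0.7512 = 27.782 g.

27.78 g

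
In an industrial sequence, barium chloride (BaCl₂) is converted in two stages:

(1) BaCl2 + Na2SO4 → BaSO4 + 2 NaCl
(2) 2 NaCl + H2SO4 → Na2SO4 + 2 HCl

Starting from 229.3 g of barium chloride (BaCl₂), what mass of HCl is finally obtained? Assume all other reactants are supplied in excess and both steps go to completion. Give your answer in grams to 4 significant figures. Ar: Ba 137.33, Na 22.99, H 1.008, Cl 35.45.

80.29 g

M(BaCl2) = 137.33 + 2(35.45) = 208.23 g/mol.
M(HCl) = 1.008 + 35.45 = 36.458 g/mol.
n(BaCl2) = 229.30 / 208.23 = 1.1012 mol.
Step 1 gives a 1:2 ratio of BaCl2 to NaCl, so n(NaCl) = 2.2024 mol.
In step 2 the NaCl:HCl ratio is 2:2, so n(HCl) = 2.2024 mol.
Mass of HCl = 2.2024 × 36.458 = 80.294 g.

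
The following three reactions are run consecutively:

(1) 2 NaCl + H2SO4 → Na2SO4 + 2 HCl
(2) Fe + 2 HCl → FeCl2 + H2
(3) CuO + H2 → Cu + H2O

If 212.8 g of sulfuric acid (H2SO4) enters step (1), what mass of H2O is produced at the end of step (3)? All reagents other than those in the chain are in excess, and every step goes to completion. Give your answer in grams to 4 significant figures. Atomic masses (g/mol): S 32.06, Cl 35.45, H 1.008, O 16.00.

M(H2SO4) = 2(1.008) + 32.06 + 4(16.00) = 98.076 g/mol.
M(H2O) = 2(1.008) + 16.00 = 18.016 g/mol.
n(H2SO4) = 212.8 / 98.076 = 2.1697 mol.
Reaction (1): H2SO4→HCl ratio 1:2 ⇒ n(HCl) = 4.3395 mol.
Reaction (2): HCl→H2 ratio 2:1 ⇒ n(H2) = 2.1697 mol.
Reaction (3): H2→H2O ratio 1:1 ⇒ n(H2O) = 2.1697 mol.
Mass of H2O = 2.1697 × 18.016 = 39.090 g.

39.09 g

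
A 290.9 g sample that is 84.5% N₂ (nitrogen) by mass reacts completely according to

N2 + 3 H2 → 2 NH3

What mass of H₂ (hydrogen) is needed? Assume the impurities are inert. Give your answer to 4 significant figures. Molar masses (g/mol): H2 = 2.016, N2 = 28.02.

53.06 g

Mass of pure N2 = 290.9 g × 0.845 = 245.81 g.
n(N2) = 245.81 g / 28.02 g/mol = 8.7727 mol.
From the equation the N2:H2 mole ratio is 1:3, so n(H2) = 8.7727 × 3/1 = 26.318 mol.
Mass of H2 = 26.318 mol × 2.016 g/mol = 53.057 g.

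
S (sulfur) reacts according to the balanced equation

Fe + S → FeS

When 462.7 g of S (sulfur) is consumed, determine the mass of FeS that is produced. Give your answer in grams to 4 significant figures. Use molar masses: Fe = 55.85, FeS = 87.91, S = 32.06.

n(S) = 462.70 g / 32.06 g/mol = 14.432 mol.
From the equation the S:FeS mole ratio is 1:1, so n(FeS) = 14.432 × 1/1 = 14.432 mol.
Mass of FeS = 14.432 mol × 87.91 g/mol = 1268.7 g.

1269 g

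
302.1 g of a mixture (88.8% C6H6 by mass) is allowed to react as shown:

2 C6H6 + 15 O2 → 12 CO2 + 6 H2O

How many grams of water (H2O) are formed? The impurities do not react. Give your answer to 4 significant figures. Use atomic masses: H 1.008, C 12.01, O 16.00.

Mass of pure C6H6 = 302.1 g × 0.888 = 268.26 g.
M(C6H6) = 6(12.01) + 6(1.008) = 78.108 g/mol.
M(H2O) = 2(1.008) + 16.00 = 18.016 g/mol.
n(C6H6) = 268.26 g / 78.108 g/mol = 3.4345 mol.
From the equation the C6H6:H2O mole ratio is 2:6, so n(H2O) = 3.4345 × 6/2 = 10.304 mol.
Mass of H2O = 10.304 mol × 18.016 g/mol = 185.63 g.

185.6 g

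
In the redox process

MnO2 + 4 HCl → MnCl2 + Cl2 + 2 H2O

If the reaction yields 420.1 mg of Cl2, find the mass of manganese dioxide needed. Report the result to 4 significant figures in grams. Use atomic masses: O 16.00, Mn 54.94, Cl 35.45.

M(Cl2) = 2(35.45) = 70.90 g/mol.
M(MnO2) = 54.94 + 2(16.00) = 86.94 g/mol.
Convert: 420.1 mg = 0.42010 g.
n(Cl2) = 0.42010 g / 70.90 g/mol = 0.0059252 mol.
From the equation the Cl2:MnO2 mole ratio is 1:1, so n(MnO2) = 0.0059252 × 1/1 = 0.0059252 mol.
Mass of MnO2 = 0.0059252 mol × 86.94 g/mol = 0.51514 g.

0.5151 g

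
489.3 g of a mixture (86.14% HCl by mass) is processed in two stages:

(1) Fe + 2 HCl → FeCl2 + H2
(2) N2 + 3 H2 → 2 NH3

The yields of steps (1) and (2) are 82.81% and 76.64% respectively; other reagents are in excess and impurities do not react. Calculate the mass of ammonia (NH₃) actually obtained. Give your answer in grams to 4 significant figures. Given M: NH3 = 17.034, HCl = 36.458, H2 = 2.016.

41.66 g

Pure HCl = 489.3 × 0.8614 = 421.48 g.
n(HCl) = 421.48 / 36.458 = 11.561 mol.
Step 1 (HCl:H2 = 2:1): theoretical n(H2) = 5.7804 mol; at 82.81% yield, n(H2) = 4.7867 mol.
Step 2 (H2:NH3 = 3:2): theoretical n(NH3) = 3.1912 mol, so theoretical mass = 3.1912 × 17.034 = 54.358 g.
At 76.64% yield, actual mass of NH3 = 54.358 × 0.7664 = 41.660 g.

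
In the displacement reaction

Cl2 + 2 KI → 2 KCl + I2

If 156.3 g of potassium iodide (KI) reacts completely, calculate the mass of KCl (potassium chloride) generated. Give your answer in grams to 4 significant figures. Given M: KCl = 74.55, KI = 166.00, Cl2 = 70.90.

70.19 g

n(KI) = 156.30 g / 166.00 g/mol = 0.94157 mol.
From the equation the KI:KCl mole ratio is 2:2, so n(KCl) = 0.94157 × 2/2 = 0.94157 mol.
Mass of KCl = 0.94157 mol × 74.55 g/mol = 70.194 g.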